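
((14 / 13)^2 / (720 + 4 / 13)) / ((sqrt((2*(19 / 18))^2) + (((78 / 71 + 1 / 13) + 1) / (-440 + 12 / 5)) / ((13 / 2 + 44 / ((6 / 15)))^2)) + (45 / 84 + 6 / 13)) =0.00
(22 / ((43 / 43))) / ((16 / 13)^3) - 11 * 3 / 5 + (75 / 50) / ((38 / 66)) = 1518649 / 194560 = 7.81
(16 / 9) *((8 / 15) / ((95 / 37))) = 4736 / 12825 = 0.37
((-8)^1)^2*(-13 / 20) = -208 / 5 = -41.60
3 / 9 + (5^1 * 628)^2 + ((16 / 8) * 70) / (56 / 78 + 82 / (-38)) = 31560269447 / 3201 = 9859503.11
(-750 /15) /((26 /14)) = -350 /13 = -26.92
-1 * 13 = -13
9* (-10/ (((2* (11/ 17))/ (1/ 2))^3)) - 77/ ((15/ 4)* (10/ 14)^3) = -4914123623/ 79860000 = -61.53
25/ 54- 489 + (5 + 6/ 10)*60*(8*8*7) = 8102131/ 54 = 150039.46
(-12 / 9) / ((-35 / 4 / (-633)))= -3376 / 35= -96.46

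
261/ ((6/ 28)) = 1218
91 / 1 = 91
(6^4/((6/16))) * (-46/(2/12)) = -953856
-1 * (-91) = 91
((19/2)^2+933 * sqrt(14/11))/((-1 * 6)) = -311 * sqrt(154)/22 - 361/24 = -190.47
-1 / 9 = -0.11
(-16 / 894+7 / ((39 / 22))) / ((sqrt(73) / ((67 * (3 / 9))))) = 170046 * sqrt(73) / 141401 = 10.27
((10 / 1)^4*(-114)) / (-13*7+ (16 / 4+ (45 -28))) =114000 / 7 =16285.71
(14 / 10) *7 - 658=-3241 / 5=-648.20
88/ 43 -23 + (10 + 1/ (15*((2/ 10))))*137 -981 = 413.71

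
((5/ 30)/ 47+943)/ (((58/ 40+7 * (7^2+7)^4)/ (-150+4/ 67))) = -0.00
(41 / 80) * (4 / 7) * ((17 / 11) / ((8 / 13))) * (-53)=-480233 / 12320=-38.98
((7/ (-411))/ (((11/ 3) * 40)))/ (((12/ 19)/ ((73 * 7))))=-67963/ 723360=-0.09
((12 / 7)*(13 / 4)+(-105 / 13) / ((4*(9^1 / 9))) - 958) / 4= -347419 / 1456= -238.61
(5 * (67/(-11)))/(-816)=0.04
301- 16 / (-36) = 2713 / 9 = 301.44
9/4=2.25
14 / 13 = 1.08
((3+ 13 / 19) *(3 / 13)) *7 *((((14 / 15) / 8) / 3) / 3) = 343 / 4446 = 0.08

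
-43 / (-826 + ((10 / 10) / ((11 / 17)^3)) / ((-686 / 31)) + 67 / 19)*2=1491949844 / 14271376139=0.10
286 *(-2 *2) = -1144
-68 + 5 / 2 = -131 / 2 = -65.50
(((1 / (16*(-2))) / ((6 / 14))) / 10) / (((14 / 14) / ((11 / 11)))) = -7 / 960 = -0.01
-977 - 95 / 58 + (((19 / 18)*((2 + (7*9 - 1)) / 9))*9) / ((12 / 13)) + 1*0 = -1417939 / 1566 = -905.45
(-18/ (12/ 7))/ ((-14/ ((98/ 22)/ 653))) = 147/ 28732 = 0.01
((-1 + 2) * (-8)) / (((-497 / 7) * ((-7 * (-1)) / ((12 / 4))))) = 24 / 497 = 0.05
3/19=0.16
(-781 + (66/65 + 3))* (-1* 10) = 101008/13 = 7769.85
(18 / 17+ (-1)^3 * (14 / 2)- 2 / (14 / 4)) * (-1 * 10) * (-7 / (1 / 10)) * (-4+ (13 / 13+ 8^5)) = -2539287500 / 17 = -149369852.94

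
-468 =-468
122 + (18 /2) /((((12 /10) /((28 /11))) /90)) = 20242 /11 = 1840.18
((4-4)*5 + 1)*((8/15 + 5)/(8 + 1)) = 83/135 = 0.61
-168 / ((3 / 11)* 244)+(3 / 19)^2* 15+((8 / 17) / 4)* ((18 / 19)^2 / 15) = -4012339 / 1871785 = -2.14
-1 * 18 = -18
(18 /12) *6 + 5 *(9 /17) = 198 /17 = 11.65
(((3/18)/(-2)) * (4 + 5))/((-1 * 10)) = 3/40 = 0.08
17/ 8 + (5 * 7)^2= 9817/ 8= 1227.12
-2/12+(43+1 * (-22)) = 125/6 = 20.83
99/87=33/29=1.14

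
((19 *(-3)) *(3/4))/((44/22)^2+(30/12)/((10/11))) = -19/3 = -6.33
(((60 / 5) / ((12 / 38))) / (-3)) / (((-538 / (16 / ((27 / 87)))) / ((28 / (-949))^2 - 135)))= -1071852374416 / 6541065063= -163.87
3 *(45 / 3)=45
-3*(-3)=9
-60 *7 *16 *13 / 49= -12480 / 7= -1782.86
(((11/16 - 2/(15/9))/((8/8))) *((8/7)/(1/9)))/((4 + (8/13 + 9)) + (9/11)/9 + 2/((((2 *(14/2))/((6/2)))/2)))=-52767/145780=-0.36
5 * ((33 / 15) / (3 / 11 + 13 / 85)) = 10285 / 398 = 25.84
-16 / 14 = -8 / 7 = -1.14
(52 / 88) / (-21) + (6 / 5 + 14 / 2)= 18877 / 2310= 8.17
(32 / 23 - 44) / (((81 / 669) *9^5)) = -218540 / 36669429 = -0.01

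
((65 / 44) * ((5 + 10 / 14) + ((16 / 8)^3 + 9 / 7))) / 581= 975 / 25564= 0.04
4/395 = 0.01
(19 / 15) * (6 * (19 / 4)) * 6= 1083 / 5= 216.60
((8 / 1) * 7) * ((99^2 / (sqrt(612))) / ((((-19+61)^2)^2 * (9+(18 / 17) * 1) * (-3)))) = -121 * sqrt(17) / 2111508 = -0.00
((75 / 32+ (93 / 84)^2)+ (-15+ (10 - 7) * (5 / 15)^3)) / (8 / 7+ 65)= -159739 / 933408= -0.17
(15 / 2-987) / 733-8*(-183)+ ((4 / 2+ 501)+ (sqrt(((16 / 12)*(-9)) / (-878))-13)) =sqrt(2634) / 439+ 2862605 / 1466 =1952.78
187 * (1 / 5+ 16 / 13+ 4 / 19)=379049 / 1235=306.92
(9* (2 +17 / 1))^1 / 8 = 21.38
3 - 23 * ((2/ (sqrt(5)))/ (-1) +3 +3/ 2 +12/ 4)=-339/ 2 +46 * sqrt(5)/ 5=-148.93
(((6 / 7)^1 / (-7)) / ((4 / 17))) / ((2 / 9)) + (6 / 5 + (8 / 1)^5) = 32111521 / 980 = 32766.86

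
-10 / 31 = -0.32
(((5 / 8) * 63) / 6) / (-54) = -35 / 288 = -0.12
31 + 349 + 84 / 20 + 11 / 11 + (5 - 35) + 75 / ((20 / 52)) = 2751 / 5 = 550.20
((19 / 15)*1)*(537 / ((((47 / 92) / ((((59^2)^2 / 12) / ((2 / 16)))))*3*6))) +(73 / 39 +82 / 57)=936482058737059 / 1567215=597545364.70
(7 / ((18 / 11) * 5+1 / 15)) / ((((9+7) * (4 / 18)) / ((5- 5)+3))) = 31185 / 43552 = 0.72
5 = 5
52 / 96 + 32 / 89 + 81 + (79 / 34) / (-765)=758341111 / 9259560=81.90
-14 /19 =-0.74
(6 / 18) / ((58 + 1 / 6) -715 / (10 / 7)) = -1 / 1327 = -0.00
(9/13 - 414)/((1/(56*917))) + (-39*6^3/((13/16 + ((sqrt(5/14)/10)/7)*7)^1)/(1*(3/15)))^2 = 135486391218227784/49991773 - 183685791744000*sqrt(70)/3845521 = 2310533345.10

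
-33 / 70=-0.47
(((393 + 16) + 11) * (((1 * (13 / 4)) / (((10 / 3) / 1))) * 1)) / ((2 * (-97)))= -819 / 388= -2.11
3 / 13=0.23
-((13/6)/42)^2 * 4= -169/15876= -0.01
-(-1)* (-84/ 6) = -14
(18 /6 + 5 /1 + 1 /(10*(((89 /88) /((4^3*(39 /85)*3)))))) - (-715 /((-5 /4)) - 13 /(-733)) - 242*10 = -82492552149 /27725725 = -2975.31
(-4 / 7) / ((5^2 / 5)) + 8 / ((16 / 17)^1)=587 / 70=8.39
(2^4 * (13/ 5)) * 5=208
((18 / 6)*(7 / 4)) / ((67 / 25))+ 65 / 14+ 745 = 1410005 / 1876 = 751.60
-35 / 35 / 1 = -1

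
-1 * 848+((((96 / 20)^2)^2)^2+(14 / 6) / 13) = 4280021237239 / 15234375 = 280944.98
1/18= 0.06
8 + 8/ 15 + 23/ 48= 721/ 80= 9.01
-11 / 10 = -1.10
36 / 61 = 0.59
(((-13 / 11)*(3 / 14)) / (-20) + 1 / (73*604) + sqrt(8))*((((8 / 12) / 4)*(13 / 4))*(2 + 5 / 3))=5598671 / 222223680 + 143*sqrt(2) / 36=5.64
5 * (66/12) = 55/2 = 27.50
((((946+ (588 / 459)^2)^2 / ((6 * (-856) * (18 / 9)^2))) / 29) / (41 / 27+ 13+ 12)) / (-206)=123025032472225 / 445866881618547072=0.00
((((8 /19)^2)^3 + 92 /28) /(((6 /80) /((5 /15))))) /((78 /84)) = 28903740560 /1834789359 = 15.75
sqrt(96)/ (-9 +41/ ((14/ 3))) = -56 * sqrt(6)/ 3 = -45.72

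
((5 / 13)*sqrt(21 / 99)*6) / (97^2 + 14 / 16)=80*sqrt(231) / 10764897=0.00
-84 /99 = -0.85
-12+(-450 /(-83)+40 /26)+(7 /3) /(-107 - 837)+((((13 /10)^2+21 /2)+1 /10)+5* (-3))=-592224797 /76393200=-7.75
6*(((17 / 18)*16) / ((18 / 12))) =544 / 9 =60.44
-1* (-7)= 7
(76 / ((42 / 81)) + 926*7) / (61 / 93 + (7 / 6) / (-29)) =83427200 / 7749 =10766.19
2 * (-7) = -14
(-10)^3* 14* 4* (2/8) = -14000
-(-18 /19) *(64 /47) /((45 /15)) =0.43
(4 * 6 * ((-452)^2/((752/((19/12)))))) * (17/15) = 8248774/705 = 11700.39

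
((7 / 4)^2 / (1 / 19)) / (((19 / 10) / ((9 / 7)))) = 315 / 8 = 39.38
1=1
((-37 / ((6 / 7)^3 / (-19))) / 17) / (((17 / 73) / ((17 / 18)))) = 17602417 / 66096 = 266.32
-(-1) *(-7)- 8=-15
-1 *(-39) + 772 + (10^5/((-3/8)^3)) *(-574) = 29388821897/27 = 1088474885.07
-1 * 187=-187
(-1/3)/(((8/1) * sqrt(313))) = -sqrt(313)/7512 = -0.00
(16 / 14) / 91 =8 / 637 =0.01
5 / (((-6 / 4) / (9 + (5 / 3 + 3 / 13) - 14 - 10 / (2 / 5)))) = 10960 / 117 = 93.68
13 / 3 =4.33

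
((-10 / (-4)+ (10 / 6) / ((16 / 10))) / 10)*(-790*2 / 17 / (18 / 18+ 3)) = -395 / 48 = -8.23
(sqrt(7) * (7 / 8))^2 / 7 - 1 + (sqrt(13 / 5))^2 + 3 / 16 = 817 / 320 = 2.55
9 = 9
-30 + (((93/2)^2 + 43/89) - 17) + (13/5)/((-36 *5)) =42367267/20025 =2115.72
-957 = -957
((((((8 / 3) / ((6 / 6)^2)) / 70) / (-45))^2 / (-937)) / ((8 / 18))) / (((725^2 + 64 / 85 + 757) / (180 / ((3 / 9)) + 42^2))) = -8704 / 1155523479492375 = -0.00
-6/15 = -2/5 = -0.40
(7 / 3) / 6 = 7 / 18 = 0.39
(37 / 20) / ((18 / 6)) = 37 / 60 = 0.62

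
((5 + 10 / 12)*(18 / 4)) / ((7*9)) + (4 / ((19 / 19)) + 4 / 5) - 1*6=-47 / 60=-0.78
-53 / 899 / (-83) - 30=-2238457 / 74617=-30.00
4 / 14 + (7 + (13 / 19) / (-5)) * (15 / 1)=13730 / 133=103.23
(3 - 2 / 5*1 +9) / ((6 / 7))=203 / 15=13.53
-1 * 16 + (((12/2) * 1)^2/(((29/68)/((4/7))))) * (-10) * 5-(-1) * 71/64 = -31527859/12992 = -2426.71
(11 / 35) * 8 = 88 / 35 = 2.51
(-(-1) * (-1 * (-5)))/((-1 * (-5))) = 1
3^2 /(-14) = -9 /14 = -0.64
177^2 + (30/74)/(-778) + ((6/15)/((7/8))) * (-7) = 31325.80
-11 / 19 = -0.58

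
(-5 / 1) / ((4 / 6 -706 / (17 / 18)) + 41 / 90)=7650 / 1142003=0.01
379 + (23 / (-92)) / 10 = 15159 / 40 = 378.98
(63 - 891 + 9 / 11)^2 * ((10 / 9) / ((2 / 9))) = 413959005 / 121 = 3421148.80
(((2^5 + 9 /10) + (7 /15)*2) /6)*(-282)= -9541 /6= -1590.17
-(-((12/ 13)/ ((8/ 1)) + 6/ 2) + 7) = -101/ 26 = -3.88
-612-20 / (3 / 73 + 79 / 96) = -769164 / 1211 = -635.15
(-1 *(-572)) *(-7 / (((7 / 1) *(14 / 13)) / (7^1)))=-3718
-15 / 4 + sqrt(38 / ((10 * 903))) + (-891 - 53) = -3791 / 4 + sqrt(85785) / 4515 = -947.69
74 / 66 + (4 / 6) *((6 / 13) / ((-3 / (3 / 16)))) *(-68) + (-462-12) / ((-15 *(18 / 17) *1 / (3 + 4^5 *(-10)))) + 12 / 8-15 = -3932153711 / 12870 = -305528.65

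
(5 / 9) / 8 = 0.07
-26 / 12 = -13 / 6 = -2.17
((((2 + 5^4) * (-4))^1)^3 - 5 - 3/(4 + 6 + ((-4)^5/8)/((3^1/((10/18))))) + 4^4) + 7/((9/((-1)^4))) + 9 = -52532349235841/3330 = -15775480251.00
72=72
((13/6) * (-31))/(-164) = 403/984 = 0.41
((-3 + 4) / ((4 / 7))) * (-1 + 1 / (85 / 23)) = -217 / 170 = -1.28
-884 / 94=-442 / 47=-9.40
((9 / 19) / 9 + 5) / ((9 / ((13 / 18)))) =208 / 513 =0.41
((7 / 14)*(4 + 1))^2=25 / 4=6.25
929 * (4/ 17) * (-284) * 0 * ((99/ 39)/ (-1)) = 0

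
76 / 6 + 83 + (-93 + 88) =272 / 3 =90.67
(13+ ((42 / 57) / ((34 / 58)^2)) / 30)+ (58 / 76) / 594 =22441483 / 1716660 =13.07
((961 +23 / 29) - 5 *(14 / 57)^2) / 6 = 45296344 / 282663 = 160.25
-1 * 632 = -632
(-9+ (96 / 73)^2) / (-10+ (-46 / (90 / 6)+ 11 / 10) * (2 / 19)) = 11042325 / 15502061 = 0.71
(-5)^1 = -5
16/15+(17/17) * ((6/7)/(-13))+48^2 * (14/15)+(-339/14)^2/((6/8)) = 28026499/9555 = 2933.18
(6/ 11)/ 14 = 3/ 77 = 0.04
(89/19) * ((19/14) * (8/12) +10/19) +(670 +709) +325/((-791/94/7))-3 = 952897525/856653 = 1112.35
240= 240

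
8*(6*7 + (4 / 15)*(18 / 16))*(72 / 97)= 121824 / 485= 251.18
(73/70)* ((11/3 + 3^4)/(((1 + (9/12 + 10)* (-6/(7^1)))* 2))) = -9271/1725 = -5.37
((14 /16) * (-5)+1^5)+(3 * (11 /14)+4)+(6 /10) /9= 2561 /840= 3.05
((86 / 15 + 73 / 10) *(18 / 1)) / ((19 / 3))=3519 / 95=37.04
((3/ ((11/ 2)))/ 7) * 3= 18/ 77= 0.23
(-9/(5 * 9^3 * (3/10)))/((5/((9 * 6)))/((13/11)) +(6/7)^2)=-2548/251703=-0.01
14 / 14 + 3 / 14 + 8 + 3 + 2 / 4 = 89 / 7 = 12.71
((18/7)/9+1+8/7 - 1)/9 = 0.16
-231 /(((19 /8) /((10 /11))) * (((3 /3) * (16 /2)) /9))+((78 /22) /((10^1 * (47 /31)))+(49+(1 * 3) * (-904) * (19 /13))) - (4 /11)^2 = -56385120717 /14046890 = -4014.06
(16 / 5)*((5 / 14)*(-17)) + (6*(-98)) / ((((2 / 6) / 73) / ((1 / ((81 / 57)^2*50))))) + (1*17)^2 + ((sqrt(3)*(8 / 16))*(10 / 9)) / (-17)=-14256983 / 14175- 5*sqrt(3) / 153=-1005.84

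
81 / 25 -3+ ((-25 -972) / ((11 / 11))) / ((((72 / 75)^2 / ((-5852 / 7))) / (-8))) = -3255828017 / 450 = -7235173.37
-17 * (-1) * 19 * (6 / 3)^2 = 1292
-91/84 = -13/12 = -1.08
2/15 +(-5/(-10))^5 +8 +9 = 8239/480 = 17.16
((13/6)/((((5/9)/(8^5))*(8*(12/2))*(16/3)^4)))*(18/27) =351/160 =2.19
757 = 757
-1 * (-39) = 39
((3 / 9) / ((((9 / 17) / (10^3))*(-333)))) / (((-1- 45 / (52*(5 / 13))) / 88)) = 51.20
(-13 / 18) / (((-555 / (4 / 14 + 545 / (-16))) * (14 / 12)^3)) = -49179 / 1776740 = -0.03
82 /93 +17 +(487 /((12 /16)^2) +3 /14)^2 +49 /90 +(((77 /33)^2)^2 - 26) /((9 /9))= 1845497204713 /2460780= 749964.32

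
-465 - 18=-483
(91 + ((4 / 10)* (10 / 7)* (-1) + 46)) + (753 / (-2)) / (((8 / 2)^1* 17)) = 130.89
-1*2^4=-16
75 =75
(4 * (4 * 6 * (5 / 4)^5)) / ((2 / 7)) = 1025.39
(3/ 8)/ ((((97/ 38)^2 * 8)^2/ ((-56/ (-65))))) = 2736741/ 23017613060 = 0.00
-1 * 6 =-6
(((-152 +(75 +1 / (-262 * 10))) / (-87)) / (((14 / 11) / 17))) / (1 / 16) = 25150378 / 132965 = 189.15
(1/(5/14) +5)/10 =39/50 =0.78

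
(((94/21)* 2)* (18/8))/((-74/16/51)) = -57528/259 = -222.12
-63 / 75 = -21 / 25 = -0.84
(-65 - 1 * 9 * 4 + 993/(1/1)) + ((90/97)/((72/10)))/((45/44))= 778826/873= 892.13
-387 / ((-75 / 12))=1548 / 25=61.92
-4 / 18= -2 / 9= -0.22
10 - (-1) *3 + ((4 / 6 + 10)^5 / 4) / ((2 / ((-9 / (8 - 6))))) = -2096801 / 27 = -77659.30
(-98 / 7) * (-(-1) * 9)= -126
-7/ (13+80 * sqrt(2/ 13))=1183/ 10603 - 560 * sqrt(26)/ 10603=-0.16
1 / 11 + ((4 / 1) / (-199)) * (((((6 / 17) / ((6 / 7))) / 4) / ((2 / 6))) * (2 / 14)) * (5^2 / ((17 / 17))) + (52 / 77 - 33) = -8402381 / 260491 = -32.26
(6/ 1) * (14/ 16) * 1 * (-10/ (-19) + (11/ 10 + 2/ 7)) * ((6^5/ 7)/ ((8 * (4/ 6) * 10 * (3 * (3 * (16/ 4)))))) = 617949/ 106400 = 5.81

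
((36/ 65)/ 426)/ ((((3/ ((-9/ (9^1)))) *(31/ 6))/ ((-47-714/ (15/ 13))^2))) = -132986892/ 3576625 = -37.18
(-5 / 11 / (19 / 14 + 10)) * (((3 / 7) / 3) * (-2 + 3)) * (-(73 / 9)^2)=53290 / 141669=0.38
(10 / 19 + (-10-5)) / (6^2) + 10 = 6565 / 684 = 9.60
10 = 10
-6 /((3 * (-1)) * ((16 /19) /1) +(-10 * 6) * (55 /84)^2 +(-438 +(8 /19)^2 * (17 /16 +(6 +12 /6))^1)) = 1273608 /98628725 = 0.01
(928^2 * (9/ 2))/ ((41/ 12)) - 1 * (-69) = 46506765/ 41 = 1134311.34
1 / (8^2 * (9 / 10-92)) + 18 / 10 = 262343 / 145760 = 1.80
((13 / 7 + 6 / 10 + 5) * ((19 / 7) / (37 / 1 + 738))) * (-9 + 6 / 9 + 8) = -1653 / 189875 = -0.01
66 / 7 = 9.43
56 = 56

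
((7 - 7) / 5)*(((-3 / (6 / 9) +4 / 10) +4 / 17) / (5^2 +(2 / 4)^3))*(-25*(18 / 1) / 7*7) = 0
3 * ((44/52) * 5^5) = 103125/13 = 7932.69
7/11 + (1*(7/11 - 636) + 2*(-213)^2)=991136/11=90103.27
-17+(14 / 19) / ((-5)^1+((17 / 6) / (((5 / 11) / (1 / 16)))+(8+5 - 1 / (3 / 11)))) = -725521 / 43073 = -16.84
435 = 435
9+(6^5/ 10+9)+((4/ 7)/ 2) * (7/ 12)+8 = 803.77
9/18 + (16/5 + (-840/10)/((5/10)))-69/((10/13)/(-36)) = 30649/10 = 3064.90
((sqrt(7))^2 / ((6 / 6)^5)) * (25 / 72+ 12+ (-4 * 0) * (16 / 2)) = 6223 / 72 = 86.43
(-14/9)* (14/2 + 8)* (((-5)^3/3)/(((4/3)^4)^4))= 20925489375/2147483648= 9.74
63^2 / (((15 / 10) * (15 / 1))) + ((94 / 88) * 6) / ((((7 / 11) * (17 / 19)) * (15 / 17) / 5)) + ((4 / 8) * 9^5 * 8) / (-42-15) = -5191793 / 1330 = -3903.60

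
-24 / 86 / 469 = -12 / 20167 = -0.00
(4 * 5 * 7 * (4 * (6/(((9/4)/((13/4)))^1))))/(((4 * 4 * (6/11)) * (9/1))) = 5005/81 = 61.79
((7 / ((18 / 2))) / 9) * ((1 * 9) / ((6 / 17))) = 2.20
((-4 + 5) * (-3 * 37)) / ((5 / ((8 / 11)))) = -16.15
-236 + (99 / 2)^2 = 8857 / 4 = 2214.25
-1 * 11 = -11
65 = 65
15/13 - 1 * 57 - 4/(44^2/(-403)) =-55.01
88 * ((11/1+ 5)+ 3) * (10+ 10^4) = 16736720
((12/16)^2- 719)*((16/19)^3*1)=-154880/361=-429.03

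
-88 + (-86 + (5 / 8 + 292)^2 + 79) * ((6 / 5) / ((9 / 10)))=1825203 / 16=114075.19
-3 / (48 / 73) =-4.56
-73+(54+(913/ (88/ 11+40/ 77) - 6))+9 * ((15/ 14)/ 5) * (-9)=297603/ 4592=64.81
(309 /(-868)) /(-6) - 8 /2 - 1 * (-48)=76487 /1736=44.06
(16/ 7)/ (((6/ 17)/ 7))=136/ 3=45.33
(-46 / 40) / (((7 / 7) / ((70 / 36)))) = -161 / 72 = -2.24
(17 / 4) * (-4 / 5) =-17 / 5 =-3.40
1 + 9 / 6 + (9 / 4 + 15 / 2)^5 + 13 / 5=451147107 / 5120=88114.67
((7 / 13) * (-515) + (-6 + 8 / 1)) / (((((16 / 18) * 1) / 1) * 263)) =-32211 / 27352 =-1.18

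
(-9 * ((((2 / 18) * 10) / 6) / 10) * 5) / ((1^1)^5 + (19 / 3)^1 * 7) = -0.02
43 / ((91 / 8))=3.78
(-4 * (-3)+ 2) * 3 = 42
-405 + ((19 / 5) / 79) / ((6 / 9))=-319893 / 790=-404.93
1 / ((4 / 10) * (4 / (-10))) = -25 / 4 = -6.25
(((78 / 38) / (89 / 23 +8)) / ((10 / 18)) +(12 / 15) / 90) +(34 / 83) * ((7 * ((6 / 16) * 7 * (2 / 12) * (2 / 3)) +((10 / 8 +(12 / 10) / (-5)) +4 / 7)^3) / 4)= 9096576964001 / 9736398000000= 0.93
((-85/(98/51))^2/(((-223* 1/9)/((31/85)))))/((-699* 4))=20560905/1996056944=0.01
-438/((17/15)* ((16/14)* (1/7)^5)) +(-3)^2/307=-118648427643/20876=-5683484.75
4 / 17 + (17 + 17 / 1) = 582 / 17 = 34.24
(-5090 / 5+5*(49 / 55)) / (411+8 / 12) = -33447 / 13585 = -2.46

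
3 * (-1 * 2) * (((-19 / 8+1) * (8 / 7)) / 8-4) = 705 / 28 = 25.18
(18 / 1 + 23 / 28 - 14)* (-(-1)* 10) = 675 / 14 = 48.21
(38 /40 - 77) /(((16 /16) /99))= -150579 /20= -7528.95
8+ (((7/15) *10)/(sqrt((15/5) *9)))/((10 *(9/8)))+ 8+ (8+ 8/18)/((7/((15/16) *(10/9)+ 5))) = 56 *sqrt(3)/1215+ 8803/378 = 23.37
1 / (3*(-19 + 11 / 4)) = -4 / 195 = -0.02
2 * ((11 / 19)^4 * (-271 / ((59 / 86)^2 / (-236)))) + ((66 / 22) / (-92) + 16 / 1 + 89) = 21672312333139 / 707382388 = 30637.34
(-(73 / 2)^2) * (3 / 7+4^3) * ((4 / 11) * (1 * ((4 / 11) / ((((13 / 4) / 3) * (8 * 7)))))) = -1310934 / 7007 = -187.09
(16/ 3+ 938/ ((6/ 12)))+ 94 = 1975.33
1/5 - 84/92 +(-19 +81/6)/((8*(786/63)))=-370309/482080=-0.77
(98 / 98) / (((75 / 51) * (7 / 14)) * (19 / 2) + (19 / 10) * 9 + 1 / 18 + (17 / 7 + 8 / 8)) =21420 / 590537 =0.04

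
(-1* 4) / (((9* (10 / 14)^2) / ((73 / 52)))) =-3577 / 2925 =-1.22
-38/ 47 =-0.81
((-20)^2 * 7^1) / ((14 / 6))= 1200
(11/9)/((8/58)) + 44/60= 1727/180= 9.59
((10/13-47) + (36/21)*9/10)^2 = 413430889/207025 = 1997.01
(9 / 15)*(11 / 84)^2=121 / 11760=0.01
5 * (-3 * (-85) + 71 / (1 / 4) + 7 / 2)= 5425 / 2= 2712.50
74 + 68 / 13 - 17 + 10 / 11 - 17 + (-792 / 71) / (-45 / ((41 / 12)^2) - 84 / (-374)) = 95031046366 / 1931029529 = 49.21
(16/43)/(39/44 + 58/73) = 51392/232157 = 0.22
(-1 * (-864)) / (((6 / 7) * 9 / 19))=2128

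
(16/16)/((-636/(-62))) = 31/318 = 0.10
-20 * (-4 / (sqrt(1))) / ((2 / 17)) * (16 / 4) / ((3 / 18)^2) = 97920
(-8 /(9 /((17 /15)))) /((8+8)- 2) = -0.07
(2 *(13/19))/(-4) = -0.34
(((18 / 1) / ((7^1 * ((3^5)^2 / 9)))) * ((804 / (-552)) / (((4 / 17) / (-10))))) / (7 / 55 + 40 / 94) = 0.04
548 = 548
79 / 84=0.94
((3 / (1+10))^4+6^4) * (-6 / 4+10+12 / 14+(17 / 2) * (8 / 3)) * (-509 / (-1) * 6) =12990254592285 / 102487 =126750266.79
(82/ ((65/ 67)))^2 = 7144.15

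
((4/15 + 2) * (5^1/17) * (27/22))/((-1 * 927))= -1/1133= -0.00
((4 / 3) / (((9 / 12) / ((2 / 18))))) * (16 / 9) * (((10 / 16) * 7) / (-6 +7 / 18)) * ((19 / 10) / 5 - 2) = 224 / 505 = 0.44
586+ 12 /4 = 589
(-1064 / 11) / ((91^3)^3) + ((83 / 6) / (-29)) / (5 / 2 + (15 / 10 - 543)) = 0.00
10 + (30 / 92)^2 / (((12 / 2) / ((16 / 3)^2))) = 16670 / 1587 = 10.50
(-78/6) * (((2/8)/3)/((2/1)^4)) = -13/192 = -0.07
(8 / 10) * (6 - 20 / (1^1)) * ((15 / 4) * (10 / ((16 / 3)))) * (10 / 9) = -87.50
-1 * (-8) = 8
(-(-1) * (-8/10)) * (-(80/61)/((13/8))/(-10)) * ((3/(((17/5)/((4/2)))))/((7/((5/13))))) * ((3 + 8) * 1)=-84480/1226771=-0.07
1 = 1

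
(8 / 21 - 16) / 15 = -328 / 315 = -1.04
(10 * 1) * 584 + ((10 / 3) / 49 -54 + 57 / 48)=13611625 / 2352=5787.26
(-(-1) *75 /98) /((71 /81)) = 6075 /6958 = 0.87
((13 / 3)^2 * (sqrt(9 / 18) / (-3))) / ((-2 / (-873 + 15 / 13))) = -24557 * sqrt(2) / 18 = -1929.38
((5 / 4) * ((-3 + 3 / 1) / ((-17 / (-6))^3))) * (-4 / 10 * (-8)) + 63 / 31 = 63 / 31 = 2.03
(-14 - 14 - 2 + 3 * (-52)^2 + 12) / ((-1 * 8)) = -4047 / 4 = -1011.75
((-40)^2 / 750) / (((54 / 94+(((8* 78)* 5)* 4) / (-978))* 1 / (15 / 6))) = -122576 / 280077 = -0.44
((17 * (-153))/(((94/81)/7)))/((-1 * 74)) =1474767/6956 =212.01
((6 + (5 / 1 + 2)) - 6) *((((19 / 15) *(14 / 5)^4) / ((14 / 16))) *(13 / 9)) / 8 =112.46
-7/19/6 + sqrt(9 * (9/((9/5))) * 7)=-7/114 + 3 * sqrt(35)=17.69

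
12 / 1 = 12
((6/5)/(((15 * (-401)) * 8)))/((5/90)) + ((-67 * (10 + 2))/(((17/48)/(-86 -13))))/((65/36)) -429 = 124043.30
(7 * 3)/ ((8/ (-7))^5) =-352947/ 32768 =-10.77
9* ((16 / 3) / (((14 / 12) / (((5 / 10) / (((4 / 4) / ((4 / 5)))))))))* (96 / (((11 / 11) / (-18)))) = -995328 / 35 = -28437.94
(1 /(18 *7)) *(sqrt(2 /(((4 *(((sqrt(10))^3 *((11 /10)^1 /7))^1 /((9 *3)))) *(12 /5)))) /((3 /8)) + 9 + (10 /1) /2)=10^(1 /4) *sqrt(77) /693 + 1 /9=0.13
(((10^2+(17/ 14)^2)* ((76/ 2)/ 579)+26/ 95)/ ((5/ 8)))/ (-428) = -37374937/ 1441956075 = -0.03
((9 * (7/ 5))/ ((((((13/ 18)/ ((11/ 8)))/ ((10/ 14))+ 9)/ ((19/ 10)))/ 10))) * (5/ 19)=31185/ 4819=6.47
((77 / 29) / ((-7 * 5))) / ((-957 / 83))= 83 / 12615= 0.01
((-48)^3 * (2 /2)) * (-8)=884736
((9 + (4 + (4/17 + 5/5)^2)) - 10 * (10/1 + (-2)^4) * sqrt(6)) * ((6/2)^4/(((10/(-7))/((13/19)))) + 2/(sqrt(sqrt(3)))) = (-22113 + 380 * 3^(3/4)) * (2099 - 37570 * sqrt(6))/82365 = 23197.82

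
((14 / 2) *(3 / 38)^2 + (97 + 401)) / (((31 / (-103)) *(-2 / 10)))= 8273.95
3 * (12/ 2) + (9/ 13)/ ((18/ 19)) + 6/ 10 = 19.33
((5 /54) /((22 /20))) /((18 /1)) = 25 /5346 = 0.00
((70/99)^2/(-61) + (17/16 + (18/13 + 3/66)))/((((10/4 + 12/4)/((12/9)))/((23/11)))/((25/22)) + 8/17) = 3019933005575/2682370336932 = 1.13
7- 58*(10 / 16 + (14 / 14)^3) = -349 / 4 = -87.25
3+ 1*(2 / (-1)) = 1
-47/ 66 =-0.71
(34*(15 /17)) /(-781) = -30 /781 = -0.04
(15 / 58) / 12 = 5 / 232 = 0.02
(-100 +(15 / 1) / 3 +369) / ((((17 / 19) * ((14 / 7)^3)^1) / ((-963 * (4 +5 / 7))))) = -82720737 / 476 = -173783.06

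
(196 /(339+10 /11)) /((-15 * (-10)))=1078 /280425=0.00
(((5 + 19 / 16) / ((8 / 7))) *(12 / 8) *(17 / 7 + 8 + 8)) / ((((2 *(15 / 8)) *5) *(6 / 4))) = 4257 / 800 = 5.32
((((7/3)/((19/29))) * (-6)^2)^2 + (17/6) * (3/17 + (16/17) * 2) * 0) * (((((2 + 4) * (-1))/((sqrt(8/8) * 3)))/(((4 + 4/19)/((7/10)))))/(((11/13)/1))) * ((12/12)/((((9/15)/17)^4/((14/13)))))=-8432451378050/1881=-4482961923.47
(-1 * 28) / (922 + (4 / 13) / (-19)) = -3458 / 113865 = -0.03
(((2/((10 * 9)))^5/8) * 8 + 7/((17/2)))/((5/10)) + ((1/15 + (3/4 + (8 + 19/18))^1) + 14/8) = 41625444409/3136978125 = 13.27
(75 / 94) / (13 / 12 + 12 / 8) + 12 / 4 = 4821 / 1457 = 3.31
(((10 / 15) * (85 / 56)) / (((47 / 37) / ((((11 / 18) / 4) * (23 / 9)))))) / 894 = 0.00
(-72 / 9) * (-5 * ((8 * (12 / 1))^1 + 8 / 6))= 11680 / 3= 3893.33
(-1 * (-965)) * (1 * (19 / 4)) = 18335 / 4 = 4583.75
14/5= 2.80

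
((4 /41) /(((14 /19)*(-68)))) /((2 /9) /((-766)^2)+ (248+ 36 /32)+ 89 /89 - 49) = -100335276 /10363988452027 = -0.00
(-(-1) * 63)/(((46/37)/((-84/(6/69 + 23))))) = -184.37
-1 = -1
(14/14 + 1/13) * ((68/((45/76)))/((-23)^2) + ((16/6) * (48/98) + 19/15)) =6508498/2166255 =3.00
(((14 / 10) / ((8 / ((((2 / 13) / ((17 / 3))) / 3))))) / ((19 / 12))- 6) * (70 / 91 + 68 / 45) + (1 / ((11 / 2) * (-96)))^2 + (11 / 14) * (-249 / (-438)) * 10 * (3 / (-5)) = -3180505338096451 / 194409722707200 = -16.36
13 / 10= 1.30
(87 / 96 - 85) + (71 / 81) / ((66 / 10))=-7181683 / 85536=-83.96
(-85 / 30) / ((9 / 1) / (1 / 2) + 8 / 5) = -85 / 588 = -0.14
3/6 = 1/2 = 0.50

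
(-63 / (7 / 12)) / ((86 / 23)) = -1242 / 43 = -28.88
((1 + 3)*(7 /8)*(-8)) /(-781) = 28 /781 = 0.04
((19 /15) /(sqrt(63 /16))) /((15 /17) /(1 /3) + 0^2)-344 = -344 + 1292 * sqrt(7) /14175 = -343.76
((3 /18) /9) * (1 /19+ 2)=13 /342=0.04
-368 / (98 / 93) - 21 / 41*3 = -704679 / 2009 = -350.76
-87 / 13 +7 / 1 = 0.31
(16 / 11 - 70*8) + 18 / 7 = -42810 / 77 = -555.97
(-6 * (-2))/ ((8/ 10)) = 15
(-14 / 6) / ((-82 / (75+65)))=3.98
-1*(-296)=296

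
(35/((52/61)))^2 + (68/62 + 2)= 141564559/83824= 1688.83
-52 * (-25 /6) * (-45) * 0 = 0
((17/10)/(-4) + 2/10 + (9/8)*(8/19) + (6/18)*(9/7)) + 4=24883/5320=4.68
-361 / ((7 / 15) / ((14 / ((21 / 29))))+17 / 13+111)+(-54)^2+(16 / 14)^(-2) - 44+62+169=4422924929 / 1426496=3100.55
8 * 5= 40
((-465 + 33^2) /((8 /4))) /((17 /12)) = 3744 /17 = 220.24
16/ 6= 8/ 3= 2.67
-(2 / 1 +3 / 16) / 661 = -35 / 10576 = -0.00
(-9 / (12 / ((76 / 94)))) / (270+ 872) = -57 / 107348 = -0.00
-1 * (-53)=53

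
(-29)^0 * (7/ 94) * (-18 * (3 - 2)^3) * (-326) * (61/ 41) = 1252818/ 1927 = 650.14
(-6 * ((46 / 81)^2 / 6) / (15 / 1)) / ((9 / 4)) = -8464 / 885735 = -0.01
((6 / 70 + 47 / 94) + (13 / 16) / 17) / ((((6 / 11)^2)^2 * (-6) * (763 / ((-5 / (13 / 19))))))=1677697549 / 146855794176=0.01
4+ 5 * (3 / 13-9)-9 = -635 / 13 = -48.85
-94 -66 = -160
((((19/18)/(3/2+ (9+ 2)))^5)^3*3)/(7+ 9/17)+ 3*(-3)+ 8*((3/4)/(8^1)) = -67496372849975198249229800453065928917/8181378527269721031188964843750000000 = -8.25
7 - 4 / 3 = 17 / 3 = 5.67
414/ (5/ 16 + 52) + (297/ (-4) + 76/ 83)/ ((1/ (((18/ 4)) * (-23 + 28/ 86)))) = 19889992297/ 2655336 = 7490.57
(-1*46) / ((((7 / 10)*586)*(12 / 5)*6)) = -575 / 73836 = -0.01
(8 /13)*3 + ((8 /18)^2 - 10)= -8378 /1053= -7.96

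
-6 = -6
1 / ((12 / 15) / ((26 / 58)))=65 / 116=0.56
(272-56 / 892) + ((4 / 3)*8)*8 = 239014 / 669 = 357.27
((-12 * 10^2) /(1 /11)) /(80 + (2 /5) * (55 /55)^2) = -11000 /67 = -164.18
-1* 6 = -6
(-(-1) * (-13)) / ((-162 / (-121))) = -1573 / 162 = -9.71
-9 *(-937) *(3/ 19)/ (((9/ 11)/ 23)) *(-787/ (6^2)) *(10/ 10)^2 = -818276.35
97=97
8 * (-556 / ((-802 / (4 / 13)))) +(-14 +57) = 233055 / 5213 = 44.71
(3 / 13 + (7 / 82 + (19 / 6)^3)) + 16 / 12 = 33.40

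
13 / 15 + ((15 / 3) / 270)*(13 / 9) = 2171 / 2430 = 0.89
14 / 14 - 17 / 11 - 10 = -116 / 11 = -10.55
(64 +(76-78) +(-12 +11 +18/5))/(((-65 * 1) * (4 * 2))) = -0.12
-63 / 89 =-0.71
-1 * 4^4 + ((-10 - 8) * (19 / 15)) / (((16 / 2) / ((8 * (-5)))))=-142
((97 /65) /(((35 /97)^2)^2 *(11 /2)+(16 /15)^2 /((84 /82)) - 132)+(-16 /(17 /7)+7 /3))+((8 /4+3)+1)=125776096682135663 /72548262369493287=1.73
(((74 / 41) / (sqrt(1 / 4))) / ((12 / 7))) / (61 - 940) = -259 / 108117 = -0.00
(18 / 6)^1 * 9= 27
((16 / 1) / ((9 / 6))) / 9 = 32 / 27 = 1.19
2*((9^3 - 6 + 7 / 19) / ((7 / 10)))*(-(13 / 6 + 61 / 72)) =-1065160 / 171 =-6229.01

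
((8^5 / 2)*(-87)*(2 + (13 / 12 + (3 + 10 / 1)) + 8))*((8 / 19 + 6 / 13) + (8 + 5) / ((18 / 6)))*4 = -530719784960 / 741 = -716221032.33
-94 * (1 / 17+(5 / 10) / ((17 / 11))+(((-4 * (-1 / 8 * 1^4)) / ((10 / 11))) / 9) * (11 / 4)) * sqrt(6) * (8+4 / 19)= -4116307 * sqrt(6) / 9690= -1040.54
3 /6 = 1 /2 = 0.50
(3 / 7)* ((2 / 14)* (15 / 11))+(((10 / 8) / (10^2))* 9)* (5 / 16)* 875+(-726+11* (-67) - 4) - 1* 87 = -210170991 / 137984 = -1523.15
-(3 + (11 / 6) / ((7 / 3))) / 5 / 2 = -53 / 140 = -0.38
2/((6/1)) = 1/3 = 0.33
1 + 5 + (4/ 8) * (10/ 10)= 13/ 2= 6.50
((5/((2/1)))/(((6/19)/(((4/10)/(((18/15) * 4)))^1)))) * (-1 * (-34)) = 1615/72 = 22.43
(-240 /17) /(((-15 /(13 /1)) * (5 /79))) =16432 /85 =193.32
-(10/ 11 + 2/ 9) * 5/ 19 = -560/ 1881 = -0.30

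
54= 54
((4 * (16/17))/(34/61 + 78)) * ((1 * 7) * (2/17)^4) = 54656/850494343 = 0.00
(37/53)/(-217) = -37/11501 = -0.00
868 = 868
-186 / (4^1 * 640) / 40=-93 / 51200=-0.00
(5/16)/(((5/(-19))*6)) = -19/96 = -0.20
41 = 41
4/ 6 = 2/ 3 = 0.67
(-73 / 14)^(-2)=196 / 5329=0.04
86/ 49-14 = -600/ 49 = -12.24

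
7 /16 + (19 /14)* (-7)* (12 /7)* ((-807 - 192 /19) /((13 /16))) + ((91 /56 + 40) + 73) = 24013931 /1456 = 16493.08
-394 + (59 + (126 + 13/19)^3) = 13943015378/6859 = 2032805.86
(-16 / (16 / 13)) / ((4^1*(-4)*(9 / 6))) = 13 / 24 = 0.54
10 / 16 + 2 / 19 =111 / 152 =0.73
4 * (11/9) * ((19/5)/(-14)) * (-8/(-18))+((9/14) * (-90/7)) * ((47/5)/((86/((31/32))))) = -80006293/54613440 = -1.46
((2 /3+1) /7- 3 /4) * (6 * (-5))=15.36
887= 887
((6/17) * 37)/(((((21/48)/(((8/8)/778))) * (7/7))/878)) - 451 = -19317913/46291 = -417.31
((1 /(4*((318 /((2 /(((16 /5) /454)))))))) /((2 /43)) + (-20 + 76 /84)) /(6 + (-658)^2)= -339519 /10280439680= -0.00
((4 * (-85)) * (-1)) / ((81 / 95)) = 398.77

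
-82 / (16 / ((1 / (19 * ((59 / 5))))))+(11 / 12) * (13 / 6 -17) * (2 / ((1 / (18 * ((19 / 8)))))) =-20852131 / 17936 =-1162.59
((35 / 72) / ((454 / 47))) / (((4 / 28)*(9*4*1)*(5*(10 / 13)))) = 29939 / 11767680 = 0.00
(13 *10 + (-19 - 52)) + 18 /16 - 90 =-239 /8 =-29.88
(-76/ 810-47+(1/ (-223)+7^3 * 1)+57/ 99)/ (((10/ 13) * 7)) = 273501397/ 4967325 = 55.06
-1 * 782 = -782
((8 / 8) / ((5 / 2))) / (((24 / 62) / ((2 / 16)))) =31 / 240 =0.13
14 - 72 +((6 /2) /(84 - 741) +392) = 73145 /219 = 334.00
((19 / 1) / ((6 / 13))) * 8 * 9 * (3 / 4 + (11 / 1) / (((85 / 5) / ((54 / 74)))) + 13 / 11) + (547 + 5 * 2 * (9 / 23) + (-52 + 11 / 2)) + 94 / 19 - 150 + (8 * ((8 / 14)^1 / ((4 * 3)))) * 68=953795026645 / 126991326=7510.71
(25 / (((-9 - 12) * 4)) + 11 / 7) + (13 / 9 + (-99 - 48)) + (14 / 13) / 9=-52475 / 364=-144.16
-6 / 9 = -2 / 3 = -0.67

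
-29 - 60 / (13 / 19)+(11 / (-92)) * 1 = -139707 / 1196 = -116.81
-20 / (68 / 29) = -145 / 17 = -8.53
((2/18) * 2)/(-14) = -1/63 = -0.02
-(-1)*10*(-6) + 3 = -57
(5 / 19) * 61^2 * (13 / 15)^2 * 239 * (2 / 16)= 150294911 / 6840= 21972.94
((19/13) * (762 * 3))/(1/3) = 10023.23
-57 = -57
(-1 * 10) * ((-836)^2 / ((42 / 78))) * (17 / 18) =-772280080 / 63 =-12258413.97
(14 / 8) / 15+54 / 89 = 3863 / 5340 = 0.72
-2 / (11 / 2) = -4 / 11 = -0.36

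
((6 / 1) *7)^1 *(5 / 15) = 14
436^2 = 190096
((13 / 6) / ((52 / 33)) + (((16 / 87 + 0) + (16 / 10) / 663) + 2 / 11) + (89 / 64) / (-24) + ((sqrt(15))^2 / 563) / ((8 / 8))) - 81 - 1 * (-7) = -7345113121991 / 101608798720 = -72.29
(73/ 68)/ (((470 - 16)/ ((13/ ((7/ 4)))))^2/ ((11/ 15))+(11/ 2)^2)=0.00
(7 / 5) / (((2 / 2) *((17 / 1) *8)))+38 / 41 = 0.94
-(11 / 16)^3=-1331 / 4096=-0.32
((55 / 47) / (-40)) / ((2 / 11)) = -121 / 752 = -0.16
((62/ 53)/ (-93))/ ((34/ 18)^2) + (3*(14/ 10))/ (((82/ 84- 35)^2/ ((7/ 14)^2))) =-409500333/ 156389709985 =-0.00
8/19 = 0.42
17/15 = 1.13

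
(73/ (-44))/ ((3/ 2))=-73/ 66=-1.11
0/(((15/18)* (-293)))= 0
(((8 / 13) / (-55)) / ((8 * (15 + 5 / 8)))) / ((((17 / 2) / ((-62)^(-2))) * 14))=-2 / 10220835625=-0.00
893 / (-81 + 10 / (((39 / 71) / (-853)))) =-34827 / 608789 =-0.06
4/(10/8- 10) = -16/35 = -0.46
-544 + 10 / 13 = -7062 / 13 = -543.23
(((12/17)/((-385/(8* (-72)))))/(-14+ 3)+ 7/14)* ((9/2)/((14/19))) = 9947241/4031720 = 2.47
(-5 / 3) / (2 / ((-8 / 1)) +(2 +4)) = -20 / 69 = -0.29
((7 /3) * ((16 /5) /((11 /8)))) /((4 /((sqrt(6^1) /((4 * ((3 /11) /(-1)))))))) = -56 * sqrt(6) /45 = -3.05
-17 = -17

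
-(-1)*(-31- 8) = -39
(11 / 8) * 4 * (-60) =-330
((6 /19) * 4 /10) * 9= 108 /95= 1.14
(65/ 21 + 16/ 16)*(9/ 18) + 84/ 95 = 5849/ 1995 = 2.93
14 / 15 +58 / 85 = 412 / 255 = 1.62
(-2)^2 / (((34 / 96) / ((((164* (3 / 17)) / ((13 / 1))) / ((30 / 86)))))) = 72.08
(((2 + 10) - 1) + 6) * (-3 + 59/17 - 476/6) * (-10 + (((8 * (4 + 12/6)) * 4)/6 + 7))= -116638/3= -38879.33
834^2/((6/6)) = 695556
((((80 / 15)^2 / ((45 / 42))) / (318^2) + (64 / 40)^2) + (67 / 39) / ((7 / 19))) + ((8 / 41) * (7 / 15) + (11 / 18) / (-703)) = 654683076004723 / 89517633209550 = 7.31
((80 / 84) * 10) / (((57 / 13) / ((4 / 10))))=1040 / 1197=0.87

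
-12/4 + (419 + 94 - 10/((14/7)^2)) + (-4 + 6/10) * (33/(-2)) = 2818/5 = 563.60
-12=-12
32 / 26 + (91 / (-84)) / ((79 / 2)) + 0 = 1.20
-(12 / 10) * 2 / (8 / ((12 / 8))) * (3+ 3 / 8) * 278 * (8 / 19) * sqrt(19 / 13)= -33777 * sqrt(247) / 2470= -214.92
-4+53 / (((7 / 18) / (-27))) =-25786 / 7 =-3683.71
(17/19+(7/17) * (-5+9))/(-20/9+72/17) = 7389/5852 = 1.26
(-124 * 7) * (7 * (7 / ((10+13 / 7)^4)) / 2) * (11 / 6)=-280828163 / 142374963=-1.97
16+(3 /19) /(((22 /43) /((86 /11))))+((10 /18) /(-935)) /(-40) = 259065929 /14069880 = 18.41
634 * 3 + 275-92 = 2085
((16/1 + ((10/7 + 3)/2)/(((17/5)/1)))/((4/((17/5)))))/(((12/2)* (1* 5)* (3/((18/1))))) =3963/1400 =2.83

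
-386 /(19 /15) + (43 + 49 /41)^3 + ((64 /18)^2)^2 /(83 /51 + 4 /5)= 86083.40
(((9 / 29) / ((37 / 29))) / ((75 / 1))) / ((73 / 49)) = 0.00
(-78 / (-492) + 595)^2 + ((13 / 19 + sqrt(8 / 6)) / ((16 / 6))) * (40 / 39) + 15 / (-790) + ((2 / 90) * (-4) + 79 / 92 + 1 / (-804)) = 10 * sqrt(3) / 39 + 247907762513689279 / 699879945780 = 354215.14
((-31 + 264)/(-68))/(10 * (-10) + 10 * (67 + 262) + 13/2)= -233/217362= -0.00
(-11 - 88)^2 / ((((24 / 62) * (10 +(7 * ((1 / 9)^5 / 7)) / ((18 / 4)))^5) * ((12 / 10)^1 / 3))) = 21466246683195357216585986556488385 / 33912990433375454610813970704326656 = 0.63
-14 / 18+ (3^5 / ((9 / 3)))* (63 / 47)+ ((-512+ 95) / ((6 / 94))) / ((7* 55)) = 90.83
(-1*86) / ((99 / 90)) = -860 / 11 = -78.18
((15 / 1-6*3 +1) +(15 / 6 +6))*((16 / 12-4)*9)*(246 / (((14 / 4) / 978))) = -75063456 / 7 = -10723350.86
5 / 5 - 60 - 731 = -790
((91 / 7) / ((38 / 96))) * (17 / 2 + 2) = 6552 / 19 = 344.84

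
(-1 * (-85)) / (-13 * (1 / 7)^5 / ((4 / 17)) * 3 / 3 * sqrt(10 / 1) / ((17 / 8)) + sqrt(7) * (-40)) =-1428595 / (26 * sqrt(10) + 672280 * sqrt(7)) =-0.80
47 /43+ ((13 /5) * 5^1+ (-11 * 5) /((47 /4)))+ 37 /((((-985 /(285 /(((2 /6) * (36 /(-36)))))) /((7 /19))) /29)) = 140364913 /398137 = 352.55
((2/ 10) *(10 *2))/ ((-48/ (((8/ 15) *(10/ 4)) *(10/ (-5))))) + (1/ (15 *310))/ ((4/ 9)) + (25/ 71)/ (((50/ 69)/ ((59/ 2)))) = 57672767/ 3961800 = 14.56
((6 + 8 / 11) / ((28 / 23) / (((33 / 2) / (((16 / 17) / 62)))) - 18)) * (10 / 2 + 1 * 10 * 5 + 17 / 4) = -318867147 / 14398852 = -22.15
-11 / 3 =-3.67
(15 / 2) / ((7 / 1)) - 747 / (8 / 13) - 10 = -68477 / 56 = -1222.80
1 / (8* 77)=0.00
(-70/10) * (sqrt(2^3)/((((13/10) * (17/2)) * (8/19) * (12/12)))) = -665 * sqrt(2)/221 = -4.26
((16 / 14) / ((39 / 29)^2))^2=0.40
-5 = -5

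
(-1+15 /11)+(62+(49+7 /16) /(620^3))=2615888136701 /41945728000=62.36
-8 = -8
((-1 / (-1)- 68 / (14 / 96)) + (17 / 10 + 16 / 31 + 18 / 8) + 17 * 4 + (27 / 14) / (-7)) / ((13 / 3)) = -2755899 / 30380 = -90.71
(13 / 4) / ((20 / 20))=13 / 4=3.25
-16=-16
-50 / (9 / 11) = -550 / 9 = -61.11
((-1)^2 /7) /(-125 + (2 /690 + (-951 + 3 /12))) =-1380 /10391717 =-0.00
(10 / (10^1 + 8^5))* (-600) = -1000 / 5463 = -0.18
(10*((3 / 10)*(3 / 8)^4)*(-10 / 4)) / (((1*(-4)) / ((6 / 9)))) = 405 / 16384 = 0.02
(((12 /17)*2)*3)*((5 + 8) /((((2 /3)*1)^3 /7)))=1300.76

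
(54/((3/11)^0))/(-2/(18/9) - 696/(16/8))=-54/349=-0.15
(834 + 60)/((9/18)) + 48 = 1836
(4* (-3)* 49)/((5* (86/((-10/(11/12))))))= 7056/473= 14.92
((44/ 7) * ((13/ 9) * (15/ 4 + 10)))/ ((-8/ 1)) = -7865/ 504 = -15.61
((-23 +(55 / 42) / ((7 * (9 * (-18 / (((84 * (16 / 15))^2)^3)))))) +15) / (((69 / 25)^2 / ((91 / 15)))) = -41290115329519784 / 86769225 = -475861289.87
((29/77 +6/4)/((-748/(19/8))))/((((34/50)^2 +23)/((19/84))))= -3835625/66772113408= -0.00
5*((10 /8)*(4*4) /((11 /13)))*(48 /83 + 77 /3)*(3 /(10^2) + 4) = 34236865 /2739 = 12499.77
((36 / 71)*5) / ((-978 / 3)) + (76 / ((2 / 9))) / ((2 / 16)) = 31663638 / 11573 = 2735.99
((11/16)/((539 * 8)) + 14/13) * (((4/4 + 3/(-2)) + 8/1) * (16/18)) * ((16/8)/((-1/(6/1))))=-439105/5096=-86.17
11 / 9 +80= 731 / 9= 81.22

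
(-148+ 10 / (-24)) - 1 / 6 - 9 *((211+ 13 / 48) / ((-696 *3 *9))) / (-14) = -208492765 / 1403136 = -148.59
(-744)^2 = 553536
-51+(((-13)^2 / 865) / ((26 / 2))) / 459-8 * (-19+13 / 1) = -1191092 / 397035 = -3.00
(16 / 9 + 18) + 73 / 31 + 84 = 29611 / 279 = 106.13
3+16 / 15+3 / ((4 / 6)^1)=257 / 30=8.57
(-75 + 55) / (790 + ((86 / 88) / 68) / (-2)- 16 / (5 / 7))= -598400 / 22966377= -0.03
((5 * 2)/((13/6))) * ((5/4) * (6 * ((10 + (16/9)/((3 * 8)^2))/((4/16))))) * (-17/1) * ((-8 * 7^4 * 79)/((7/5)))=2985926818000/117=25520742034.19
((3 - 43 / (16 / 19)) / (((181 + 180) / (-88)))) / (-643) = -8459 / 464246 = -0.02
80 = 80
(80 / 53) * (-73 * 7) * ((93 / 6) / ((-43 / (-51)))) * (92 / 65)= -594607776 / 29627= -20069.79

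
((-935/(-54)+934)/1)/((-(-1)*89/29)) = 1489759/4806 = 309.98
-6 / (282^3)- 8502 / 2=-15888656629 / 3737628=-4251.00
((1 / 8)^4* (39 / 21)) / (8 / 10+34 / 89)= 5785 / 15081472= 0.00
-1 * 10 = -10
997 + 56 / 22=10995 / 11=999.55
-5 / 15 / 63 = -1 / 189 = -0.01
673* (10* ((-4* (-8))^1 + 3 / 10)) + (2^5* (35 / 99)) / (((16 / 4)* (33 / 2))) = 710177753 / 3267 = 217379.17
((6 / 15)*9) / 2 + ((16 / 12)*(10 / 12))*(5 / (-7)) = 317 / 315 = 1.01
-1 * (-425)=425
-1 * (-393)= 393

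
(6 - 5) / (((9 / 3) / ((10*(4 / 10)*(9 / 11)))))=12 / 11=1.09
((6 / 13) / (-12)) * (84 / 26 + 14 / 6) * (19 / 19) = -217 / 1014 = -0.21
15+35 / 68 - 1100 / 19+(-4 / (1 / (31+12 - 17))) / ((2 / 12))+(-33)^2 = 546025 / 1292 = 422.62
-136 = -136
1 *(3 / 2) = 3 / 2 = 1.50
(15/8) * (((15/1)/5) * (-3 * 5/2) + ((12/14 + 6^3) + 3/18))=20425/56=364.73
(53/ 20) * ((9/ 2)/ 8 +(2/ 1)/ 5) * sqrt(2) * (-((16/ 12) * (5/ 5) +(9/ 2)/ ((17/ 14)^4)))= -12.28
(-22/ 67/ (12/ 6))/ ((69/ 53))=-583/ 4623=-0.13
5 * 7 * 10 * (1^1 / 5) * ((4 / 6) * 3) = 140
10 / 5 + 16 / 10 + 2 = 5.60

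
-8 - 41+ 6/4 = -95/2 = -47.50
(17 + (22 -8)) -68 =-37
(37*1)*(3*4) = 444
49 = 49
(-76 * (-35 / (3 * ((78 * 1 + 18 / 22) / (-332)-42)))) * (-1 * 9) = 9714320 / 51417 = 188.93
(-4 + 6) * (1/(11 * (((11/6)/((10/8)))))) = 15/121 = 0.12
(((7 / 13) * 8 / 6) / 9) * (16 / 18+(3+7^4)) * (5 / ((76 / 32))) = 24241280 / 60021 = 403.88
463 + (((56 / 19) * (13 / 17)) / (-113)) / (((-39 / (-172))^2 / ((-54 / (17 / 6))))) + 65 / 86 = 326836560941 / 693699994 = 471.15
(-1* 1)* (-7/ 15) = 7/ 15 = 0.47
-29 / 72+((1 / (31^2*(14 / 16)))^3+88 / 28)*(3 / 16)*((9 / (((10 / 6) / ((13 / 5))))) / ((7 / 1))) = 298856037274453 / 383561340854580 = 0.78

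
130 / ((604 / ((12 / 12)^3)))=65 / 302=0.22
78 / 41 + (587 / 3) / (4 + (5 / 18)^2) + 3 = 2864757 / 54161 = 52.89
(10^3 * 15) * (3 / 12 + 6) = 93750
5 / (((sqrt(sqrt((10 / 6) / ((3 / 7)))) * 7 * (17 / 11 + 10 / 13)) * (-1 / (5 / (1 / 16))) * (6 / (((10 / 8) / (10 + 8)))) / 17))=-60775 * sqrt(3) * 35^(3 / 4) / 437913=-3.46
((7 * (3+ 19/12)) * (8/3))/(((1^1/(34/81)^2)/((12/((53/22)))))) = 78330560/1043199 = 75.09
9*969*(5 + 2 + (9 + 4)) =174420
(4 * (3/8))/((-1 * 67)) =-3/134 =-0.02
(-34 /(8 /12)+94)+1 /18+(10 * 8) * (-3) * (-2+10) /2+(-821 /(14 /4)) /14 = -823523 /882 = -933.70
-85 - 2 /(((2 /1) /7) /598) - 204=-4475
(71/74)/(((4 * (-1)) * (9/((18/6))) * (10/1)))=-71/8880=-0.01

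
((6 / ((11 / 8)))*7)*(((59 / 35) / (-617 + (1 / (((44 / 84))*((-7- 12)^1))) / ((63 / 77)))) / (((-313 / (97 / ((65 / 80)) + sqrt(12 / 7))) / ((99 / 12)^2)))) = 998811*sqrt(21) / 192676540 + 193769334 / 89456965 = 2.19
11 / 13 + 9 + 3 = 167 / 13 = 12.85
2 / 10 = 1 / 5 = 0.20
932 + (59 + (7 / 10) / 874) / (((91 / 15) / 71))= 258088447 / 159068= 1622.50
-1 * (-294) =294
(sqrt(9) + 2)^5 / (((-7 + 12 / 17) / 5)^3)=-1919140625 / 1225043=-1566.59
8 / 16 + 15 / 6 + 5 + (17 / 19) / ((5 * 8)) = 6097 / 760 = 8.02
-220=-220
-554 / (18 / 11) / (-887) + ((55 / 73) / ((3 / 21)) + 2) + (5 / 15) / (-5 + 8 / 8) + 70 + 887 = 2248452815 / 2331036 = 964.57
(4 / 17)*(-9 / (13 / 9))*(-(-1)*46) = -14904 / 221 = -67.44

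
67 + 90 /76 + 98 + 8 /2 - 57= 4301 /38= 113.18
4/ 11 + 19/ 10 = 2.26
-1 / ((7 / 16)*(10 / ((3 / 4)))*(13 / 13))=-6 / 35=-0.17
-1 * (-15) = 15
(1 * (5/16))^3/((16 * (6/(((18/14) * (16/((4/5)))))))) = 1875/229376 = 0.01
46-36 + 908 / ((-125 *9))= 10342 / 1125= 9.19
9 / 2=4.50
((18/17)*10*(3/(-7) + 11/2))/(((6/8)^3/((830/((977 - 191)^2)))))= 9428800/55138293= 0.17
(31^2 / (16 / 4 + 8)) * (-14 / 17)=-6727 / 102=-65.95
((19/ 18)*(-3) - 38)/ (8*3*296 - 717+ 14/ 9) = -741/ 114994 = -0.01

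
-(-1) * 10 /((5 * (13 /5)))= 10 /13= 0.77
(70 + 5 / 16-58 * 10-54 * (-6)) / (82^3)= -2971 / 8821888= -0.00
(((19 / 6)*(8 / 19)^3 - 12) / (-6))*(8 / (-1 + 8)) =7280 / 3249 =2.24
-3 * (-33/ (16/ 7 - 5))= -693/ 19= -36.47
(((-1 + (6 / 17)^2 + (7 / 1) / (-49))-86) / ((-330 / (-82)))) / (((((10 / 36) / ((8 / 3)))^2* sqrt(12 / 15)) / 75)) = -8314626816* sqrt(5) / 111265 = -167097.21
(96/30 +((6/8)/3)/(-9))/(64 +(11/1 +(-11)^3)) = -571/226080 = -0.00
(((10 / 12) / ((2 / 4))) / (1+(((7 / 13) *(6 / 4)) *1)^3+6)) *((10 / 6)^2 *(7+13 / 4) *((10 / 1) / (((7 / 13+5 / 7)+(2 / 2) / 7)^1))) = 2927502500 / 64804671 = 45.17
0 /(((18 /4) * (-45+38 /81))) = 0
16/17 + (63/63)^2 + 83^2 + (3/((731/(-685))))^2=3686473243/534361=6898.84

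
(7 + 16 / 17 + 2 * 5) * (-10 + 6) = -1220 / 17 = -71.76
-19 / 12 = -1.58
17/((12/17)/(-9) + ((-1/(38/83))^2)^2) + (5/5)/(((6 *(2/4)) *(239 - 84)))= 843045037907/1121595729555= 0.75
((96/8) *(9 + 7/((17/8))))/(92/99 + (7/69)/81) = 8115228/51187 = 158.54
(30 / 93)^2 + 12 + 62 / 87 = 1071566 / 83607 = 12.82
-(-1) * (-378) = -378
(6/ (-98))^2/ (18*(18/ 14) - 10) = 9/ 31556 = 0.00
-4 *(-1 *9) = 36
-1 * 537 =-537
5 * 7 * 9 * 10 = 3150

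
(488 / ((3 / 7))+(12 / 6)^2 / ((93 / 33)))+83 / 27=956825 / 837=1143.16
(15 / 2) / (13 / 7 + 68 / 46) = 2.25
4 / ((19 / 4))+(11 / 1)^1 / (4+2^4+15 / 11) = 6059 / 4465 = 1.36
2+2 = 4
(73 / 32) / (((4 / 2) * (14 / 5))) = 365 / 896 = 0.41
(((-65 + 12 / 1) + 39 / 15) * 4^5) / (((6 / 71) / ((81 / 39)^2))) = -2226051072 / 845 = -2634379.97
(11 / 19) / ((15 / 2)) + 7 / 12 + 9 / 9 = 631 / 380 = 1.66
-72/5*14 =-1008/5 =-201.60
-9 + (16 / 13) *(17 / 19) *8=-47 / 247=-0.19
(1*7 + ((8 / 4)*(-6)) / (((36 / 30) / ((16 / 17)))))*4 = -164 / 17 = -9.65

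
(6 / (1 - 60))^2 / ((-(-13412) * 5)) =9 / 58358965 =0.00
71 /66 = 1.08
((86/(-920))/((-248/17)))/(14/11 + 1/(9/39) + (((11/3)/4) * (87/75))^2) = 0.00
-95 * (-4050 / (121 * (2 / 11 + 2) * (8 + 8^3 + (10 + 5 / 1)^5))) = 12825 / 6687076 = 0.00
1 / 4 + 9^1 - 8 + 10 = 45 / 4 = 11.25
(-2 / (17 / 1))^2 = 4 / 289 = 0.01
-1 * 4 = -4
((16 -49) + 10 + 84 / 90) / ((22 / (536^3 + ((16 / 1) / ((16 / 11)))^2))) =-16990315729 / 110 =-154457415.72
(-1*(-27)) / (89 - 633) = -27 / 544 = -0.05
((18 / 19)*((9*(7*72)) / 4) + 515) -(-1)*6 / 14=211436 / 133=1589.74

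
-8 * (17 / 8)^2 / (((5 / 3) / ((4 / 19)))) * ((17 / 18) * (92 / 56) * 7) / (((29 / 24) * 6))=-112999 / 16530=-6.84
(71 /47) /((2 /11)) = 781 /94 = 8.31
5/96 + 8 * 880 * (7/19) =2593.74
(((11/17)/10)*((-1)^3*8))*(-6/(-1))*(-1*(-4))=-1056/85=-12.42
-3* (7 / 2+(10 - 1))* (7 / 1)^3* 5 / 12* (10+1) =-58953.12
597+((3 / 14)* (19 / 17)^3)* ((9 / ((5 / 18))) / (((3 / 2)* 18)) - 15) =203894457 / 343910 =592.87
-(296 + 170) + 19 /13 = -6039 /13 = -464.54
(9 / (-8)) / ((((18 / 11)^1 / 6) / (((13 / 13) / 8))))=-33 / 64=-0.52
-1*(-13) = 13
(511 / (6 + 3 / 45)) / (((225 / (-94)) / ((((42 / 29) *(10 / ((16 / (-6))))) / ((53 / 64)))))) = 4611264 / 19981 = 230.78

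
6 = 6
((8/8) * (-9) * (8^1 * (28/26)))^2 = 6012.21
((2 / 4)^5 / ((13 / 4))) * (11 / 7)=0.02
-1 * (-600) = 600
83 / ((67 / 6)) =498 / 67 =7.43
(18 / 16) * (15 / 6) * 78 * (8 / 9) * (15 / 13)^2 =3375 / 13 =259.62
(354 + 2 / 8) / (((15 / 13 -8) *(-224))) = 0.23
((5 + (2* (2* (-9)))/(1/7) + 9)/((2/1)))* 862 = -102578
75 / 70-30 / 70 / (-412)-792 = -2281035 / 2884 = -790.93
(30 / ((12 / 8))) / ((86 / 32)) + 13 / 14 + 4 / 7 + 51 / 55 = 46681 / 4730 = 9.87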